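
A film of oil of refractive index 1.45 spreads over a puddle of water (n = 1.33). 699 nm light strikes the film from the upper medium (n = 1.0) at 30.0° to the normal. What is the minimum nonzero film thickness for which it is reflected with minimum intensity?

At the upper boundary (n = 1.0 to n = 1.45) the reflected ray undergoes a half-wave phase shift.
Bottom surface (1.45 → 1.33): reflection off a lower-index medium gives no phase shift.
Net: one phase inversion between the two reflected rays.
With one net inversion, destructive interference in reflection requires 2 n t cos θ_r = m λ.
Snell's law: 1.0 sin 30.0° = 1.45 sin θ_r → sin θ_r = 0.345, cos θ_r = 0.939.
Minimum nonzero at m = 1: t = λ / (2 n cos θ_r) = 699 / (2 × 1.45 × 0.939) = 257 nm.

257 nm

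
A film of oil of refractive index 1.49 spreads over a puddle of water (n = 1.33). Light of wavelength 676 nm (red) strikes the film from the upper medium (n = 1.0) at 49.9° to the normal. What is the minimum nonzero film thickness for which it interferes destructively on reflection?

264 nm

Ray reflecting at the top interface goes from n = 1.0 toward n = 1.49: a half-wave phase shift.
Bottom surface (1.49 → 1.33): reflection off a lower-index medium gives no phase shift.
Net: one phase inversion between the two reflected rays.
For weak reflection here: 2 n t cos θ_r = m λ.
Snell's law: 1.0 sin 49.9° = 1.49 sin θ_r → sin θ_r = 0.513, cos θ_r = 0.858.
Minimum nonzero at m = 1: t = λ / (2 n cos θ_r) = 676 / (2 × 1.49 × 0.858) = 264 nm.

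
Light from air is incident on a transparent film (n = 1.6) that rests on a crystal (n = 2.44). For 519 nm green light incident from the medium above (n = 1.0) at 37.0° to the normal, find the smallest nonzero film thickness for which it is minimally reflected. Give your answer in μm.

Top surface (1.0 → 1.6): reflection off a higher-index medium gives a half-wave phase shift.
Bottom surface (1.6 → 2.44): reflection off a higher-index medium gives a half-wave phase shift.
Net: no relative phase inversion (both shifts match).
With no net inversion, destructive interference in reflection requires 2 n t cos θ_r = (m + ½) λ.
Snell's law: 1.0 sin 37.0° = 1.6 sin θ_r → sin θ_r = 0.376, cos θ_r = 0.927.
Minimum at m = 0: t = λ / (4 n cos θ_r) = 519 / (4 × 1.6 × 0.927) = 87.5 nm.

0.0875 μm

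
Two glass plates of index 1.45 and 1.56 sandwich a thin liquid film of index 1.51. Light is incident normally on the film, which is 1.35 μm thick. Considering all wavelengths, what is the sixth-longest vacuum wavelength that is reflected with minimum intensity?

741 nm

At the upper boundary (n = 1.45 to n = 1.51) the reflected ray undergoes a half-wave phase shift.
Ray reflecting at the bottom interface goes from n = 1.51 toward n = 1.56: a half-wave phase shift.
Net: no relative phase inversion (both shifts match).
So the condition for destructive reflection is 2 n t = (m + ½) λ.
λ = 2 n t / (m + ½). The sixth-longest wavelength is m = 5: λ = 2 × 1.51 × 1350 / 5.50 = 741 nm.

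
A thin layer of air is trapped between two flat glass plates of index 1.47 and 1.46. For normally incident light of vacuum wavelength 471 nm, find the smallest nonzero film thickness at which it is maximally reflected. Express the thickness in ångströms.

Top surface (1.47 → 1.0): reflection off a lower-index medium gives no phase shift.
Ray reflecting at the bottom interface goes from n = 1.0 toward n = 1.46: a half-wave phase shift.
Net: one phase inversion between the two reflected rays.
So the condition for constructive reflection is 2 n t = (m + ½) λ.
Minimum at m = 0: t = λ / (4 n) = 471 / (4 × 1.0) = 118 nm.

1178 Å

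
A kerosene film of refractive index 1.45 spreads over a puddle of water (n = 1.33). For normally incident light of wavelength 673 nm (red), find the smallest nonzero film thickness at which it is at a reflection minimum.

Top surface (1.0 → 1.45): reflection off a higher-index medium gives a half-wave phase shift.
At the lower boundary (n = 1.45 to n = 1.33) the reflected ray undergoes no phase shift.
Net: one phase inversion between the two reflected rays.
So the condition for destructive reflection is 2 n t = m λ.
Minimum nonzero at m = 1: t = λ / (2 n) = 673 / (2 × 1.45) = 232 nm.

232 nm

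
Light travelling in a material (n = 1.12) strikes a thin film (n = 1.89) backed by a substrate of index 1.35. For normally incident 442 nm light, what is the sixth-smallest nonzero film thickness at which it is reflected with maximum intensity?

643 nm

Top surface (1.12 → 1.89): reflection off a higher-index medium gives a half-wave phase shift.
Bottom surface (1.89 → 1.35): reflection off a lower-index medium gives no phase shift.
The two reflections differ by half a wavelength.
For bright reflection here: 2 n t = (m + ½) λ.
The sixth-smallest nonzero thickness corresponds to m = 5: t = (m + ½) λ / (2 n) = 5.50 × 442 / (2 × 1.89) = 643 nm.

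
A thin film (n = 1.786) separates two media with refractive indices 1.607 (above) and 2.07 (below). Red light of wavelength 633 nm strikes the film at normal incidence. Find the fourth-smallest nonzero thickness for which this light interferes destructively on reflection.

Ray reflecting at the top interface goes from n = 1.607 toward n = 1.786: a half-wave phase shift.
Bottom surface (1.786 → 2.07): reflection off a higher-index medium gives a half-wave phase shift.
The two reflections carry the same phase change, so no net offset.
So the condition for destructive reflection is 2 n t = (m + ½) λ.
The fourth-smallest nonzero thickness corresponds to m = 3: t = (m + ½) λ / (2 n) = 3.50 × 633 / (2 × 1.786) = 620 nm.

620 nm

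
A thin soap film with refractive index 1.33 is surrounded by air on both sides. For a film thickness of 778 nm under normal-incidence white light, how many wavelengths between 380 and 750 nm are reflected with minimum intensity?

3

Top surface (1.0 → 1.33): reflection off a higher-index medium gives a half-wave phase shift.
Bottom surface (1.33 → 1.0): reflection off a lower-index medium gives no phase shift.
Net: one phase inversion between the two reflected rays.
With one net inversion, destructive interference in reflection requires 2 n t = m λ.
λ = 2 n t / m = 2069 / m nm.
m=2: 1035 nm (IR); m=3: 690 nm (visible); m=4: 517 nm (visible); m=5: 414 nm (visible); m=6: 345 nm (UV).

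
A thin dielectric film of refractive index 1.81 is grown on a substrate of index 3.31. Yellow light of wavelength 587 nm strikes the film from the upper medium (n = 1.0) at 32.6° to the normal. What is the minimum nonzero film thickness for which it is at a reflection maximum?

Ray reflecting at the top interface goes from n = 1.0 toward n = 1.81: a half-wave phase shift.
At the lower boundary (n = 1.81 to n = 3.31) the reflected ray undergoes a half-wave phase shift.
Net: no relative phase inversion (both shifts match).
For maximum reflection here: 2 n t cos θ_r = m λ.
Snell's law: 1.0 sin 32.6° = 1.81 sin θ_r → sin θ_r = 0.298, cos θ_r = 0.955.
Minimum nonzero at m = 1: t = λ / (2 n cos θ_r) = 587 / (2 × 1.81 × 0.955) = 170 nm.

170 nm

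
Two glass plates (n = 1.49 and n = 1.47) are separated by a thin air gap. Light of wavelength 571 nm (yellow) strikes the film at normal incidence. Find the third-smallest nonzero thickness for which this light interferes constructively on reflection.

714 nm

Top surface (1.49 → 1.0): reflection off a lower-index medium gives no phase shift.
At the lower boundary (n = 1.0 to n = 1.47) the reflected ray undergoes a half-wave phase shift.
Exactly one π shift → a net half-wave offset.
With one net inversion, constructive interference in reflection requires 2 n t = (m + ½) λ.
The third-smallest nonzero thickness corresponds to m = 2: t = (m + ½) λ / (2 n) = 2.50 × 571 / (2 × 1.0) = 714 nm.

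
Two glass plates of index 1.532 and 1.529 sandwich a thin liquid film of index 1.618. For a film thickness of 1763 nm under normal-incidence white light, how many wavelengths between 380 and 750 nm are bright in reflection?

Top surface (1.532 → 1.618): reflection off a higher-index medium gives a half-wave phase shift.
Ray reflecting at the bottom interface goes from n = 1.618 toward n = 1.529: no phase shift.
Exactly one π shift → a net half-wave offset.
For maximum reflection here: 2 n t = (m + ½) λ.
λ = 2 n t / (m + ½) = 5705 / (m + ½) nm.
m=7: 761 nm (IR); m=8: 671 nm (visible); m=9: 601 nm (visible); m=10: 543 nm (visible); m=11: 496 nm (visible); m=12: 456 nm (visible); m=13: 423 nm (visible); m=14: 393 nm (visible); m=15: 368 nm (UV).

7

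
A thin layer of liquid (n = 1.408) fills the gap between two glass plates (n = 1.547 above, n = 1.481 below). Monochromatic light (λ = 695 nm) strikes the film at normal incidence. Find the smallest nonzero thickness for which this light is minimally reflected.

Top surface (1.547 → 1.408): reflection off a lower-index medium gives no phase shift.
Bottom surface (1.408 → 1.481): reflection off a higher-index medium gives a half-wave phase shift.
Exactly one π shift → a net half-wave offset.
With one net inversion, destructive interference in reflection requires 2 n t = m λ.
The smallest nonzero thickness corresponds to m = 1: t = m λ / (2 n) = 1.00 × 695 / (2 × 1.408) = 247 nm.

247 nm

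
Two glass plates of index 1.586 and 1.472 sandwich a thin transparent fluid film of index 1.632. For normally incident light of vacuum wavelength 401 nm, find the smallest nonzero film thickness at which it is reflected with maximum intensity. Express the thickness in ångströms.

614 Å

Ray reflecting at the top interface goes from n = 1.586 toward n = 1.632: a half-wave phase shift.
Ray reflecting at the bottom interface goes from n = 1.632 toward n = 1.472: no phase shift.
Exactly one π shift → a net half-wave offset.
For strong reflection here: 2 n t = (m + ½) λ.
Minimum at m = 0: t = λ / (4 n) = 401 / (4 × 1.632) = 61.4 nm.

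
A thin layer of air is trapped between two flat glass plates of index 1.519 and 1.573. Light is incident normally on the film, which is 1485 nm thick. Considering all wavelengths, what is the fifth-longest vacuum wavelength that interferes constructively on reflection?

660 nm

At the upper boundary (n = 1.519 to n = 1.0) the reflected ray undergoes no phase shift.
At the lower boundary (n = 1.0 to n = 1.573) the reflected ray undergoes a half-wave phase shift.
The two reflections differ by half a wavelength.
With one net inversion, constructive interference in reflection requires 2 n t = (m + ½) λ.
λ = 2 n t / (m + ½). The fifth-longest wavelength is m = 4: λ = 2 × 1.0 × 1485 / 4.50 = 660 nm.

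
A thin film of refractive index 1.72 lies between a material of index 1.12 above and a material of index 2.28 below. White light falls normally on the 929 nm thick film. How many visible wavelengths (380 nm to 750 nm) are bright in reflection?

Ray reflecting at the top interface goes from n = 1.12 toward n = 1.72: a half-wave phase shift.
Ray reflecting at the bottom interface goes from n = 1.72 toward n = 2.28: a half-wave phase shift.
The two reflections carry the same phase change, so no net offset.
So the condition for constructive reflection is 2 n t = m λ.
λ = 2 n t / m = 3196 / m nm.
m=4: 799 nm (IR); m=5: 639 nm (visible); m=6: 533 nm (visible); m=7: 457 nm (visible); m=8: 399 nm (visible); m=9: 355 nm (UV).

4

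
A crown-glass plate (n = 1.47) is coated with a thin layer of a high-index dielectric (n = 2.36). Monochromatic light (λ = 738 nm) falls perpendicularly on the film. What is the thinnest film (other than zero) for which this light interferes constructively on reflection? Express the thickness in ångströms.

Top surface (1.0 → 2.36): reflection off a higher-index medium gives a half-wave phase shift.
At the lower boundary (n = 2.36 to n = 1.47) the reflected ray undergoes no phase shift.
Exactly one π shift → a net half-wave offset.
So the condition for constructive reflection is 2 n t = (m + ½) λ.
Minimum at m = 0: t = λ / (4 n) = 738 / (4 × 2.36) = 78.2 nm.

782 Å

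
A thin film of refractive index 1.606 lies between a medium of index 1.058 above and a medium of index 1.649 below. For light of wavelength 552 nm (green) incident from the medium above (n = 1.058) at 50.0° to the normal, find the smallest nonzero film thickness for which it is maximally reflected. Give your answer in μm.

0.199 μm

Top surface (1.058 → 1.606): reflection off a higher-index medium gives a half-wave phase shift.
At the lower boundary (n = 1.606 to n = 1.649) the reflected ray undergoes a half-wave phase shift.
Zero or two π shifts → no net half-wave offset.
So the condition for constructive reflection is 2 n t cos θ_r = m λ.
Snell's law: 1.058 sin 50.0° = 1.606 sin θ_r → sin θ_r = 0.505, cos θ_r = 0.863.
Minimum nonzero at m = 1: t = λ / (2 n cos θ_r) = 552 / (2 × 1.606 × 0.863) = 199 nm.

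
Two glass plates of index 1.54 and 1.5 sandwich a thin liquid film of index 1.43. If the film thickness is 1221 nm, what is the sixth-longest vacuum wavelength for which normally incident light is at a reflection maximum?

Top surface (1.54 → 1.43): reflection off a lower-index medium gives no phase shift.
At the lower boundary (n = 1.43 to n = 1.5) the reflected ray undergoes a half-wave phase shift.
Net: one phase inversion between the two reflected rays.
So the condition for constructive reflection is 2 n t = (m + ½) λ.
λ = 2 n t / (m + ½). The sixth-longest wavelength is m = 5: λ = 2 × 1.43 × 1221 / 5.50 = 635 nm.

635 nm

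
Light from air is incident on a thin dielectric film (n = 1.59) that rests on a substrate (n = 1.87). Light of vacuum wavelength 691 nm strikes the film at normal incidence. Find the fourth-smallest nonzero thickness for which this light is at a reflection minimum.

Top surface (1.0 → 1.59): reflection off a higher-index medium gives a half-wave phase shift.
Bottom surface (1.59 → 1.87): reflection off a higher-index medium gives a half-wave phase shift.
Zero or two π shifts → no net half-wave offset.
With no net inversion, destructive interference in reflection requires 2 n t = (m + ½) λ.
The fourth-smallest nonzero thickness corresponds to m = 3: t = (m + ½) λ / (2 n) = 3.50 × 691 / (2 × 1.59) = 761 nm.

761 nm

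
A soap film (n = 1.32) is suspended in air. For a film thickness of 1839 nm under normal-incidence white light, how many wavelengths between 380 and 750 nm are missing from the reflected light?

6

Ray reflecting at the top interface goes from n = 1.0 toward n = 1.32: a half-wave phase shift.
Ray reflecting at the bottom interface goes from n = 1.32 toward n = 1.0: no phase shift.
The two reflections differ by half a wavelength.
So the condition for destructive reflection is 2 n t = m λ.
λ = 2 n t / m = 4855 / m nm.
m=6: 809 nm (IR); m=7: 694 nm (visible); m=8: 607 nm (visible); m=9: 539 nm (visible); m=10: 485 nm (visible); m=11: 441 nm (visible); m=12: 405 nm (visible); m=13: 373 nm (UV).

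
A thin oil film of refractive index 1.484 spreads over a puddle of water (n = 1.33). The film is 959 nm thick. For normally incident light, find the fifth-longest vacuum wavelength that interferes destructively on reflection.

At the upper boundary (n = 1.0 to n = 1.484) the reflected ray undergoes a half-wave phase shift.
Bottom surface (1.484 → 1.33): reflection off a lower-index medium gives no phase shift.
Net: one phase inversion between the two reflected rays.
So the condition for destructive reflection is 2 n t = m λ.
λ = 2 n t / m. The fifth-longest wavelength is m = 5: λ = 2 × 1.484 × 959 / 5.00 = 569 nm.

569 nm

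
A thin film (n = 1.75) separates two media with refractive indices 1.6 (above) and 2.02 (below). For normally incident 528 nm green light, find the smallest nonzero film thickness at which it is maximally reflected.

Ray reflecting at the top interface goes from n = 1.6 toward n = 1.75: a half-wave phase shift.
Ray reflecting at the bottom interface goes from n = 1.75 toward n = 2.02: a half-wave phase shift.
The two reflections carry the same phase change, so no net offset.
With no net inversion, constructive interference in reflection requires 2 n t = m λ.
Minimum nonzero at m = 1: t = λ / (2 n) = 528 / (2 × 1.75) = 151 nm.

151 nm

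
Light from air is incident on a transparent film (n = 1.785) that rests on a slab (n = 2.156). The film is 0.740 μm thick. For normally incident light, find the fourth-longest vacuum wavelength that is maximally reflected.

Top surface (1.0 → 1.785): reflection off a higher-index medium gives a half-wave phase shift.
At the lower boundary (n = 1.785 to n = 2.156) the reflected ray undergoes a half-wave phase shift.
Zero or two π shifts → no net half-wave offset.
With no net inversion, constructive interference in reflection requires 2 n t = m λ.
λ = 2 n t / m. The fourth-longest wavelength is m = 4: λ = 2 × 1.785 × 740 / 4.00 = 660 nm.

660 nm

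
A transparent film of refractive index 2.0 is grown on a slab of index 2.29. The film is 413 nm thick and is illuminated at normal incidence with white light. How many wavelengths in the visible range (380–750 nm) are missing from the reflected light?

Ray reflecting at the top interface goes from n = 1.0 toward n = 2.0: a half-wave phase shift.
Bottom surface (2.0 → 2.29): reflection off a higher-index medium gives a half-wave phase shift.
Net: no relative phase inversion (both shifts match).
With no net inversion, destructive interference in reflection requires 2 n t = (m + ½) λ.
λ = 2 n t / (m + ½) = 1652 / (m + ½) nm.
m=1: 1101 nm (IR); m=2: 661 nm (visible); m=3: 472 nm (visible); m=4: 367 nm (UV).

2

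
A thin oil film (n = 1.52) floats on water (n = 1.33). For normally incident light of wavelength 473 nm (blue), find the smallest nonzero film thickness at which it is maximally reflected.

Top surface (1.0 → 1.52): reflection off a higher-index medium gives a half-wave phase shift.
At the lower boundary (n = 1.52 to n = 1.33) the reflected ray undergoes no phase shift.
Net: one phase inversion between the two reflected rays.
For bright reflection here: 2 n t = (m + ½) λ.
Minimum at m = 0: t = λ / (4 n) = 473 / (4 × 1.52) = 77.8 nm.

77.8 nm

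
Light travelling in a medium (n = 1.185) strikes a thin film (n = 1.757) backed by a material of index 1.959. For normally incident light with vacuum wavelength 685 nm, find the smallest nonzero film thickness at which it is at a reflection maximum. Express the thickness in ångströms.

At the upper boundary (n = 1.185 to n = 1.757) the reflected ray undergoes a half-wave phase shift.
Bottom surface (1.757 → 1.959): reflection off a higher-index medium gives a half-wave phase shift.
Net: no relative phase inversion (both shifts match).
For strong reflection here: 2 n t = m λ.
Minimum nonzero at m = 1: t = λ / (2 n) = 685 / (2 × 1.757) = 195 nm.

1949 Å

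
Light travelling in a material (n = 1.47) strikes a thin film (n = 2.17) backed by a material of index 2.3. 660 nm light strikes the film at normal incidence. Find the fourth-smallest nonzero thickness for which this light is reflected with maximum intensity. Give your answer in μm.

Top surface (1.47 → 2.17): reflection off a higher-index medium gives a half-wave phase shift.
At the lower boundary (n = 2.17 to n = 2.3) the reflected ray undergoes a half-wave phase shift.
Zero or two π shifts → no net half-wave offset.
For maximum reflection here: 2 n t = m λ.
The fourth-smallest nonzero thickness corresponds to m = 4: t = m λ / (2 n) = 4.00 × 660 / (2 × 2.17) = 608 nm.

0.608 μm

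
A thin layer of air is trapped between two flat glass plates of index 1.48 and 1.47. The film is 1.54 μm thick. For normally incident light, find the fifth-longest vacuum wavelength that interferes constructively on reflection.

684 nm

Ray reflecting at the top interface goes from n = 1.48 toward n = 1.0: no phase shift.
Ray reflecting at the bottom interface goes from n = 1.0 toward n = 1.47: a half-wave phase shift.
Exactly one π shift → a net half-wave offset.
So the condition for constructive reflection is 2 n t = (m + ½) λ.
λ = 2 n t / (m + ½). The fifth-longest wavelength is m = 4: λ = 2 × 1.0 × 1540 / 4.50 = 684 nm.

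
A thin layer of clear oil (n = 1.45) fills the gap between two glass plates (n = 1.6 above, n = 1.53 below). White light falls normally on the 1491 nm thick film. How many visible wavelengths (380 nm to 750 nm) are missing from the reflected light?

6

At the upper boundary (n = 1.6 to n = 1.45) the reflected ray undergoes no phase shift.
At the lower boundary (n = 1.45 to n = 1.53) the reflected ray undergoes a half-wave phase shift.
Exactly one π shift → a net half-wave offset.
For dark reflection here: 2 n t = m λ.
λ = 2 n t / m = 4324 / m nm.
m=5: 865 nm (IR); m=6: 721 nm (visible); m=7: 618 nm (visible); m=8: 540 nm (visible); m=9: 480 nm (visible); m=10: 432 nm (visible); m=11: 393 nm (visible); m=12: 360 nm (UV).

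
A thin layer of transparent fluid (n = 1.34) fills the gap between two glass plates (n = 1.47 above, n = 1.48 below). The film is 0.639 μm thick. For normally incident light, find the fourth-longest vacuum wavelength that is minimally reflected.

428 nm

Top surface (1.47 → 1.34): reflection off a lower-index medium gives no phase shift.
Ray reflecting at the bottom interface goes from n = 1.34 toward n = 1.48: a half-wave phase shift.
Net: one phase inversion between the two reflected rays.
For weak reflection here: 2 n t = m λ.
λ = 2 n t / m. The fourth-longest wavelength is m = 4: λ = 2 × 1.34 × 639 / 4.00 = 428 nm.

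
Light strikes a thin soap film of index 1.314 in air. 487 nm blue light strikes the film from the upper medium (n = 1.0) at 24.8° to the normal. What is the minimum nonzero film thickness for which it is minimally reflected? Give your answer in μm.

0.196 μm

Top surface (1.0 → 1.314): reflection off a higher-index medium gives a half-wave phase shift.
Ray reflecting at the bottom interface goes from n = 1.314 toward n = 1.0: no phase shift.
Net: one phase inversion between the two reflected rays.
So the condition for destructive reflection is 2 n t cos θ_r = m λ.
Snell's law: 1.0 sin 24.8° = 1.314 sin θ_r → sin θ_r = 0.319, cos θ_r = 0.948.
Minimum nonzero at m = 1: t = λ / (2 n cos θ_r) = 487 / (2 × 1.314 × 0.948) = 196 nm.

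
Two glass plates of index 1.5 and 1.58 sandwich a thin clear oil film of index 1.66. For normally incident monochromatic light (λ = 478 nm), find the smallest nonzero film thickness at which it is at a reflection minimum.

Top surface (1.5 → 1.66): reflection off a higher-index medium gives a half-wave phase shift.
At the lower boundary (n = 1.66 to n = 1.58) the reflected ray undergoes no phase shift.
Exactly one π shift → a net half-wave offset.
With one net inversion, destructive interference in reflection requires 2 n t = m λ.
Minimum nonzero at m = 1: t = λ / (2 n) = 478 / (2 × 1.66) = 144 nm.

144 nm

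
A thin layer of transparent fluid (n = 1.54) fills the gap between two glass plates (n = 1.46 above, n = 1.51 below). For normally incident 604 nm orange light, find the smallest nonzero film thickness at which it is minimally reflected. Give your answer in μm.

0.196 μm

Ray reflecting at the top interface goes from n = 1.46 toward n = 1.54: a half-wave phase shift.
Bottom surface (1.54 → 1.51): reflection off a lower-index medium gives no phase shift.
Net: one phase inversion between the two reflected rays.
For weak reflection here: 2 n t = m λ.
Minimum nonzero at m = 1: t = λ / (2 n) = 604 / (2 × 1.54) = 196 nm.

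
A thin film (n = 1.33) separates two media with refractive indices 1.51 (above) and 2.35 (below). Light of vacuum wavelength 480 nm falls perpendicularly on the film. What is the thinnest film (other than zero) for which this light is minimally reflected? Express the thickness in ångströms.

At the upper boundary (n = 1.51 to n = 1.33) the reflected ray undergoes no phase shift.
Ray reflecting at the bottom interface goes from n = 1.33 toward n = 2.35: a half-wave phase shift.
Net: one phase inversion between the two reflected rays.
For minimum reflection here: 2 n t = m λ.
Minimum nonzero at m = 1: t = λ / (2 n) = 480 / (2 × 1.33) = 180 nm.

1805 Å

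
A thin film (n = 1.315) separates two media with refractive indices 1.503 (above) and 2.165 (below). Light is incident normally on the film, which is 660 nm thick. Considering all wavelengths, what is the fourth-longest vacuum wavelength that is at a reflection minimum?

Ray reflecting at the top interface goes from n = 1.503 toward n = 1.315: no phase shift.
At the lower boundary (n = 1.315 to n = 2.165) the reflected ray undergoes a half-wave phase shift.
Exactly one π shift → a net half-wave offset.
With one net inversion, destructive interference in reflection requires 2 n t = m λ.
λ = 2 n t / m. The fourth-longest wavelength is m = 4: λ = 2 × 1.315 × 660 / 4.00 = 434 nm.

434 nm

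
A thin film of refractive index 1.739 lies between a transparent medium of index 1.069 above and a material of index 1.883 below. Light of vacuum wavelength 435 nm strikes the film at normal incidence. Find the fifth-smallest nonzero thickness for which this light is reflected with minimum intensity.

563 nm

Ray reflecting at the top interface goes from n = 1.069 toward n = 1.739: a half-wave phase shift.
Bottom surface (1.739 → 1.883): reflection off a higher-index medium gives a half-wave phase shift.
Net: no relative phase inversion (both shifts match).
With no net inversion, destructive interference in reflection requires 2 n t = (m + ½) λ.
The fifth-smallest nonzero thickness corresponds to m = 4: t = (m + ½) λ / (2 n) = 4.50 × 435 / (2 × 1.739) = 563 nm.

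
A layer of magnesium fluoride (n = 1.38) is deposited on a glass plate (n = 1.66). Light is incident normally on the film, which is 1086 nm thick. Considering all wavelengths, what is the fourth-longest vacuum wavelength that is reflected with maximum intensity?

Ray reflecting at the top interface goes from n = 1.0 toward n = 1.38: a half-wave phase shift.
Ray reflecting at the bottom interface goes from n = 1.38 toward n = 1.66: a half-wave phase shift.
Zero or two π shifts → no net half-wave offset.
For maximum reflection here: 2 n t = m λ.
λ = 2 n t / m. The fourth-longest wavelength is m = 4: λ = 2 × 1.38 × 1086 / 4.00 = 749 nm.

749 nm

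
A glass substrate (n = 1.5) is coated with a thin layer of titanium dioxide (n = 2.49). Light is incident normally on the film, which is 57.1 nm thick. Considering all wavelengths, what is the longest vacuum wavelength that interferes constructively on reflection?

569 nm

Ray reflecting at the top interface goes from n = 1.0 toward n = 2.49: a half-wave phase shift.
At the lower boundary (n = 2.49 to n = 1.5) the reflected ray undergoes no phase shift.
Exactly one π shift → a net half-wave offset.
With one net inversion, constructive interference in reflection requires 2 n t = (m + ½) λ.
λ = 2 n t / (m + ½). The longest wavelength is m = 0: λ = 2 × 2.49 × 57.1 / 0.500 = 569 nm.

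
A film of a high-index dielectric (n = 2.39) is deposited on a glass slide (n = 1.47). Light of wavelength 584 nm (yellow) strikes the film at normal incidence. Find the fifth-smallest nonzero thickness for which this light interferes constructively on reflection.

At the upper boundary (n = 1.0 to n = 2.39) the reflected ray undergoes a half-wave phase shift.
Ray reflecting at the bottom interface goes from n = 2.39 toward n = 1.47: no phase shift.
Exactly one π shift → a net half-wave offset.
So the condition for constructive reflection is 2 n t = (m + ½) λ.
The fifth-smallest nonzero thickness corresponds to m = 4: t = (m + ½) λ / (2 n) = 4.50 × 584 / (2 × 2.39) = 550 nm.

550 nm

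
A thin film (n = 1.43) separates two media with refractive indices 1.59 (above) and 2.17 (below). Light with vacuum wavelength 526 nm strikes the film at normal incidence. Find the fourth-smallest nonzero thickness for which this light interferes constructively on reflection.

Top surface (1.59 → 1.43): reflection off a lower-index medium gives no phase shift.
Ray reflecting at the bottom interface goes from n = 1.43 toward n = 2.17: a half-wave phase shift.
Net: one phase inversion between the two reflected rays.
For maximum reflection here: 2 n t = (m + ½) λ.
The fourth-smallest nonzero thickness corresponds to m = 3: t = (m + ½) λ / (2 n) = 3.50 × 526 / (2 × 1.43) = 644 nm.

644 nm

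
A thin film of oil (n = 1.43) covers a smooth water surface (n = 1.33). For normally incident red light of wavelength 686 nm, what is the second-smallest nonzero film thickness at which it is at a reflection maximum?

360 nm

At the upper boundary (n = 1.0 to n = 1.43) the reflected ray undergoes a half-wave phase shift.
Ray reflecting at the bottom interface goes from n = 1.43 toward n = 1.33: no phase shift.
The two reflections differ by half a wavelength.
So the condition for constructive reflection is 2 n t = (m + ½) λ.
The second-smallest nonzero thickness corresponds to m = 1: t = (m + ½) λ / (2 n) = 1.50 × 686 / (2 × 1.43) = 360 nm.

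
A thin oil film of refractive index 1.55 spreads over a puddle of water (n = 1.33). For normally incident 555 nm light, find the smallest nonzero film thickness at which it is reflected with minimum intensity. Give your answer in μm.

0.179 μm

At the upper boundary (n = 1.0 to n = 1.55) the reflected ray undergoes a half-wave phase shift.
At the lower boundary (n = 1.55 to n = 1.33) the reflected ray undergoes no phase shift.
Exactly one π shift → a net half-wave offset.
With one net inversion, destructive interference in reflection requires 2 n t = m λ.
Minimum nonzero at m = 1: t = λ / (2 n) = 555 / (2 × 1.55) = 179 nm.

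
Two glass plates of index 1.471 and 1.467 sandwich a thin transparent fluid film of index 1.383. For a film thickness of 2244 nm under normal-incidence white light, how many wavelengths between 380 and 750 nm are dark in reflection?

Ray reflecting at the top interface goes from n = 1.471 toward n = 1.383: no phase shift.
At the lower boundary (n = 1.383 to n = 1.467) the reflected ray undergoes a half-wave phase shift.
Exactly one π shift → a net half-wave offset.
For minimum reflection here: 2 n t = m λ.
λ = 2 n t / m = 6207 / m nm.
m=8: 776 nm (IR); m=9: 690 nm (visible); m=10: 621 nm (visible); m=11: 564 nm (visible); m=12: 517 nm (visible); m=13: 477 nm (visible); m=14: 443 nm (visible); m=15: 414 nm (visible); m=16: 388 nm (visible); m=17: 365 nm (UV).

8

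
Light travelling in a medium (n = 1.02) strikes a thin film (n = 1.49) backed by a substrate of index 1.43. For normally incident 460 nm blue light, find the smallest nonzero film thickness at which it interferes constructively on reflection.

Top surface (1.02 → 1.49): reflection off a higher-index medium gives a half-wave phase shift.
Bottom surface (1.49 → 1.43): reflection off a lower-index medium gives no phase shift.
Net: one phase inversion between the two reflected rays.
So the condition for constructive reflection is 2 n t = (m + ½) λ.
Minimum at m = 0: t = λ / (4 n) = 460 / (4 × 1.49) = 77.2 nm.

77.2 nm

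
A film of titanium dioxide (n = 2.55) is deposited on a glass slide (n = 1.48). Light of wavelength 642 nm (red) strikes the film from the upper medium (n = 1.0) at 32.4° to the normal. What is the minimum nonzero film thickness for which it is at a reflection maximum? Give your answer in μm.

At the upper boundary (n = 1.0 to n = 2.55) the reflected ray undergoes a half-wave phase shift.
Bottom surface (2.55 → 1.48): reflection off a lower-index medium gives no phase shift.
Net: one phase inversion between the two reflected rays.
With one net inversion, constructive interference in reflection requires 2 n t cos θ_r = (m + ½) λ.
Snell's law: 1.0 sin 32.4° = 2.55 sin θ_r → sin θ_r = 0.210, cos θ_r = 0.978.
Minimum at m = 0: t = λ / (4 n cos θ_r) = 642 / (4 × 2.55 × 0.978) = 64.4 nm.

0.0644 μm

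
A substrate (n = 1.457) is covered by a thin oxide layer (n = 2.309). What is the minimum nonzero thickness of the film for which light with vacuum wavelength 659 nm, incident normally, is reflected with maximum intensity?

At the upper boundary (n = 1.0 to n = 2.309) the reflected ray undergoes a half-wave phase shift.
At the lower boundary (n = 2.309 to n = 1.457) the reflected ray undergoes no phase shift.
Exactly one π shift → a net half-wave offset.
So the condition for constructive reflection is 2 n t = (m + ½) λ.
Minimum at m = 0: t = λ / (4 n) = 659 / (4 × 2.309) = 71.4 nm.

71.4 nm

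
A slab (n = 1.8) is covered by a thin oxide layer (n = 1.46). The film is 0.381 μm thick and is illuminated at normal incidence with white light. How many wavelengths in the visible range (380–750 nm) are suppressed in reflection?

2

Top surface (1.0 → 1.46): reflection off a higher-index medium gives a half-wave phase shift.
Ray reflecting at the bottom interface goes from n = 1.46 toward n = 1.8: a half-wave phase shift.
Zero or two π shifts → no net half-wave offset.
So the condition for destructive reflection is 2 n t = (m + ½) λ.
λ = 2 n t / (m + ½) = 1113 / (m + ½) nm.
m=0: 2225 nm (IR); m=1: 742 nm (visible); m=2: 445 nm (visible); m=3: 318 nm (UV).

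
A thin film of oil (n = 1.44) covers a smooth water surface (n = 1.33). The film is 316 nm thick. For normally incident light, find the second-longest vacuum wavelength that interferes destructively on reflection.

Ray reflecting at the top interface goes from n = 1.0 toward n = 1.44: a half-wave phase shift.
Ray reflecting at the bottom interface goes from n = 1.44 toward n = 1.33: no phase shift.
Net: one phase inversion between the two reflected rays.
For dark reflection here: 2 n t = m λ.
λ = 2 n t / m. The second-longest wavelength is m = 2: λ = 2 × 1.44 × 316 / 2.00 = 455 nm.

455 nm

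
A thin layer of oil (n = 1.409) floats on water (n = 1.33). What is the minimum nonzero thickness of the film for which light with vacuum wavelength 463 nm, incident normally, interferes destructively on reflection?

164 nm

At the upper boundary (n = 1.0 to n = 1.409) the reflected ray undergoes a half-wave phase shift.
Bottom surface (1.409 → 1.33): reflection off a lower-index medium gives no phase shift.
The two reflections differ by half a wavelength.
So the condition for destructive reflection is 2 n t = m λ.
Minimum nonzero at m = 1: t = λ / (2 n) = 463 / (2 × 1.409) = 164 nm.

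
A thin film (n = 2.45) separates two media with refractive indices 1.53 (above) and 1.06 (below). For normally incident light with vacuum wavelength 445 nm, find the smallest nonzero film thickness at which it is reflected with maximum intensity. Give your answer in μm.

0.0454 μm

At the upper boundary (n = 1.53 to n = 2.45) the reflected ray undergoes a half-wave phase shift.
Ray reflecting at the bottom interface goes from n = 2.45 toward n = 1.06: no phase shift.
The two reflections differ by half a wavelength.
So the condition for constructive reflection is 2 n t = (m + ½) λ.
Minimum at m = 0: t = λ / (4 n) = 445 / (4 × 2.45) = 45.4 nm.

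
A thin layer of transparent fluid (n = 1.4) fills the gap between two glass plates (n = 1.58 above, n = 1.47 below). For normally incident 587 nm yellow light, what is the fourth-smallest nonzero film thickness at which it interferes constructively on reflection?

734 nm

Top surface (1.58 → 1.4): reflection off a lower-index medium gives no phase shift.
At the lower boundary (n = 1.4 to n = 1.47) the reflected ray undergoes a half-wave phase shift.
Net: one phase inversion between the two reflected rays.
With one net inversion, constructive interference in reflection requires 2 n t = (m + ½) λ.
The fourth-smallest nonzero thickness corresponds to m = 3: t = (m + ½) λ / (2 n) = 3.50 × 587 / (2 × 1.4) = 734 nm.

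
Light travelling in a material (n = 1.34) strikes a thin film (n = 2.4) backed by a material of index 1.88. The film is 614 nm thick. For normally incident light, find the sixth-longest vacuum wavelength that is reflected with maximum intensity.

536 nm

Ray reflecting at the top interface goes from n = 1.34 toward n = 2.4: a half-wave phase shift.
Bottom surface (2.4 → 1.88): reflection off a lower-index medium gives no phase shift.
Exactly one π shift → a net half-wave offset.
With one net inversion, constructive interference in reflection requires 2 n t = (m + ½) λ.
λ = 2 n t / (m + ½). The sixth-longest wavelength is m = 5: λ = 2 × 2.4 × 614 / 5.50 = 536 nm.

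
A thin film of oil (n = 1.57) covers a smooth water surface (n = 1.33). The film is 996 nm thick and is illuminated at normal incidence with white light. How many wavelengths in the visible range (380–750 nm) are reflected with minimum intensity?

Ray reflecting at the top interface goes from n = 1.0 toward n = 1.57: a half-wave phase shift.
At the lower boundary (n = 1.57 to n = 1.33) the reflected ray undergoes no phase shift.
The two reflections differ by half a wavelength.
With one net inversion, destructive interference in reflection requires 2 n t = m λ.
λ = 2 n t / m = 3127 / m nm.
m=4: 782 nm (IR); m=5: 625 nm (visible); m=6: 521 nm (visible); m=7: 447 nm (visible); m=8: 391 nm (visible); m=9: 347 nm (UV).

4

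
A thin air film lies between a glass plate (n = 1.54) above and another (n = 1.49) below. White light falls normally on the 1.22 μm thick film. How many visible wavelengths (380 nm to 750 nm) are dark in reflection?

3

At the upper boundary (n = 1.54 to n = 1.0) the reflected ray undergoes no phase shift.
Bottom surface (1.0 → 1.49): reflection off a higher-index medium gives a half-wave phase shift.
Exactly one π shift → a net half-wave offset.
With one net inversion, destructive interference in reflection requires 2 n t = m λ.
λ = 2 n t / m = 2440 / m nm.
m=3: 813 nm (IR); m=4: 610 nm (visible); m=5: 488 nm (visible); m=6: 407 nm (visible); m=7: 349 nm (UV).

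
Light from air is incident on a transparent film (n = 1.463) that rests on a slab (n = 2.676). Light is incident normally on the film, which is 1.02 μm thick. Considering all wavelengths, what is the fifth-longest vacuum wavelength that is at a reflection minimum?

Top surface (1.0 → 1.463): reflection off a higher-index medium gives a half-wave phase shift.
At the lower boundary (n = 1.463 to n = 2.676) the reflected ray undergoes a half-wave phase shift.
Zero or two π shifts → no net half-wave offset.
So the condition for destructive reflection is 2 n t = (m + ½) λ.
λ = 2 n t / (m + ½). The fifth-longest wavelength is m = 4: λ = 2 × 1.463 × 1020 / 4.50 = 663 nm.

663 nm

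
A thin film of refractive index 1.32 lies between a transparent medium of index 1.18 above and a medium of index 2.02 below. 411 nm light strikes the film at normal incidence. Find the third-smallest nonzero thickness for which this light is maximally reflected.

At the upper boundary (n = 1.18 to n = 1.32) the reflected ray undergoes a half-wave phase shift.
At the lower boundary (n = 1.32 to n = 2.02) the reflected ray undergoes a half-wave phase shift.
Net: no relative phase inversion (both shifts match).
With no net inversion, constructive interference in reflection requires 2 n t = m λ.
The third-smallest nonzero thickness corresponds to m = 3: t = m λ / (2 n) = 3.00 × 411 / (2 × 1.32) = 467 nm.

467 nm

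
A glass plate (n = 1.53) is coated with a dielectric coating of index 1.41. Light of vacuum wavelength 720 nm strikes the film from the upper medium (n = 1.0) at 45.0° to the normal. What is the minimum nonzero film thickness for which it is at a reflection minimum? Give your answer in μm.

0.148 μm

Ray reflecting at the top interface goes from n = 1.0 toward n = 1.41: a half-wave phase shift.
Bottom surface (1.41 → 1.53): reflection off a higher-index medium gives a half-wave phase shift.
Zero or two π shifts → no net half-wave offset.
For dark reflection here: 2 n t cos θ_r = (m + ½) λ.
Snell's law: 1.0 sin 45.0° = 1.41 sin θ_r → sin θ_r = 0.501, cos θ_r = 0.865.
Minimum at m = 0: t = λ / (4 n cos θ_r) = 720 / (4 × 1.41 × 0.865) = 148 nm.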